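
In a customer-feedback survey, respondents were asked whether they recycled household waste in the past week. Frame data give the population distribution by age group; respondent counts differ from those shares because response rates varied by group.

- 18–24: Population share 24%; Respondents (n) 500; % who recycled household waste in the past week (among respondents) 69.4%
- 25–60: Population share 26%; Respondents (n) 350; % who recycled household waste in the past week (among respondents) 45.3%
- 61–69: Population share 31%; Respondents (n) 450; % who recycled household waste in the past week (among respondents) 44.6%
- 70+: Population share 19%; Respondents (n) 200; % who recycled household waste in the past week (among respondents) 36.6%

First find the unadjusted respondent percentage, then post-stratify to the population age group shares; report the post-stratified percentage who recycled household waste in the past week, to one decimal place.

49.2%

Without adjustment, the pooled respondent share is:
  (500/1500)×69.4 + (350/1500)×45.3 + (450/1500)×44.6 + (200/1500)×36.6 = 51.9633%
Post-stratified estimate weights by population shares:
  0.24×69.4 + 0.26×45.3 + 0.31×44.6 + 0.19×36.6 = 49.214%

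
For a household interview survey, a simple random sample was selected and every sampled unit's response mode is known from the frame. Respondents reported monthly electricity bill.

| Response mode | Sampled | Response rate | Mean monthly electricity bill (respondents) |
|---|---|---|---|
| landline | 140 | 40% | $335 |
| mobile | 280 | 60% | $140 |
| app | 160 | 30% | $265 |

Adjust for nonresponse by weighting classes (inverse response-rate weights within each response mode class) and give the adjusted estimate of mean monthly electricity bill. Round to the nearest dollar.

Weighting each respondent by the inverse class response rate inflates each class back to its sampled size, so the class weight is n_sampled:
  landline: 140 × 335 = 46,900
  mobile: 280 × 140 = 39,200
  app: 160 × 265 = 42,400
Adjusted estimate = 128,500 / 580 = 221.552 → $222.

$222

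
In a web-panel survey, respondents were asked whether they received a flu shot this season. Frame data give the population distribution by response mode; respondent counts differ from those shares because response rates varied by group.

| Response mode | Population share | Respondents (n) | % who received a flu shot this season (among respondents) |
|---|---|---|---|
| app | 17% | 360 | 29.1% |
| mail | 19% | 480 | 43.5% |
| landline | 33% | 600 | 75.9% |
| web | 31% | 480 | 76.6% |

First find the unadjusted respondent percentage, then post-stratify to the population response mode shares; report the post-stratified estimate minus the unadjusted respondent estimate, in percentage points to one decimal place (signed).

+2.8 percentage points

Unadjusted (pooled respondent) estimate weights by respondent counts:
  (360/1920)×29.1 + (480/1920)×43.5 + (600/1920)×75.9 + (480/1920)×76.6 = 59.2%
Post-stratifying to population shares instead:
  0.17×29.1 + 0.19×43.5 + 0.33×75.9 + 0.31×76.6 = 62.005%
Difference = 62.005 − 59.2 = 2.805 pp.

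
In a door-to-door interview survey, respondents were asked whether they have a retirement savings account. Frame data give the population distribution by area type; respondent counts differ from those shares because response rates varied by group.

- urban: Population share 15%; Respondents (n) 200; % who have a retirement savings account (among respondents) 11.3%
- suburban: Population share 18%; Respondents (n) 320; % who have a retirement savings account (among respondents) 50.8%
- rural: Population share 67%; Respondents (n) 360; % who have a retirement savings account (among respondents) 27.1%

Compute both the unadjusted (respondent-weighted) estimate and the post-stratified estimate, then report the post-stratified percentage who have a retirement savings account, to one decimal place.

Without adjustment, the pooled respondent share is:
  (200/880)×11.3 + (320/880)×50.8 + (360/880)×27.1 = 32.1273%
Post-stratifying to population shares instead:
  0.15×11.3 + 0.18×50.8 + 0.67×27.1 = 28.996%

29.0%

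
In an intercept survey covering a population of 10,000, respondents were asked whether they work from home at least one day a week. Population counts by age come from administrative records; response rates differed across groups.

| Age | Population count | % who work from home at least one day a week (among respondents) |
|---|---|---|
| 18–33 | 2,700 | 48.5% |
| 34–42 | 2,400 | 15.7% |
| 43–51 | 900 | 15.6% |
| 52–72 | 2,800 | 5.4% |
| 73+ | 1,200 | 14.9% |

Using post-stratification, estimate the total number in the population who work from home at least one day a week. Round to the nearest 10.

2,160

Apply each group's respondent rate to its population count:
  18–33: 2,700 × 48.5% = 1309.5
  34–42: 2,400 × 15.7% = 376.8
  43–51: 900 × 15.6% = 140.4
  52–72: 2,800 × 5.4% = 151.2
  73+: 1,200 × 14.9% = 178.8
Estimated total = 2156.7 → 2,160.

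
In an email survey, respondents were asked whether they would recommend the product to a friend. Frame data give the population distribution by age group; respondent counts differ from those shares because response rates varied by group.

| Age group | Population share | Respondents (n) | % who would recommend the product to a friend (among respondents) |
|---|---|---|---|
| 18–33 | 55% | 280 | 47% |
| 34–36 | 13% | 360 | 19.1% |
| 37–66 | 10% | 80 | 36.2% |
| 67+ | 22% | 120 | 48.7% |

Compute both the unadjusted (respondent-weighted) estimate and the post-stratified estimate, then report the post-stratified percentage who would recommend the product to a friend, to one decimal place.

Without adjustment, the pooled respondent share is:
  (280/840)×47 + (360/840)×19.1 + (80/840)×36.2 + (120/840)×48.7 = 34.2571%
Post-stratified estimate weights by population shares:
  0.55×47 + 0.13×19.1 + 0.1×36.2 + 0.22×48.7 = 42.667%

42.7%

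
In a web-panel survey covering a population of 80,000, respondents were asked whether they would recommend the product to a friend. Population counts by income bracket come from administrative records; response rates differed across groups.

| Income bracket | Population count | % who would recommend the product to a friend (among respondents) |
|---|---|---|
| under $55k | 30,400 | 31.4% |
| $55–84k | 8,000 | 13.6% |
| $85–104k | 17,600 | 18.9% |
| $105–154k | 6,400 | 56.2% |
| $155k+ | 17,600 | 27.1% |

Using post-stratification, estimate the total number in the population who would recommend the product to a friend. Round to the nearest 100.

Each cell contributes its population count × the respondent rate:
  under $55k: 30,400 × 31.4% = 9545.6
  $55–84k: 8,000 × 13.6% = 1088
  $85–104k: 17,600 × 18.9% = 3326.4
  $105–154k: 6,400 × 56.2% = 3596.8
  $155k+: 17,600 × 27.1% = 4769.6
Estimated total = 22326.4 → 22,300.

22,300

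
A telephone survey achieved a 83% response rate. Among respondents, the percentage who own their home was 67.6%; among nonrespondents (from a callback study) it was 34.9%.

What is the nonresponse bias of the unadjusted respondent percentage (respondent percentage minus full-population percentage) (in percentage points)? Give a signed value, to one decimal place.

Nonresponse fraction = 1 − 0.83 = 0.17.
Bias = (nonresponse fraction) × (respondent percentage − nonrespondent percentage)
     = 0.17 × (67.6 − 34.9) = 0.17 × 32.7 = 5.559.

+5.6 percentage points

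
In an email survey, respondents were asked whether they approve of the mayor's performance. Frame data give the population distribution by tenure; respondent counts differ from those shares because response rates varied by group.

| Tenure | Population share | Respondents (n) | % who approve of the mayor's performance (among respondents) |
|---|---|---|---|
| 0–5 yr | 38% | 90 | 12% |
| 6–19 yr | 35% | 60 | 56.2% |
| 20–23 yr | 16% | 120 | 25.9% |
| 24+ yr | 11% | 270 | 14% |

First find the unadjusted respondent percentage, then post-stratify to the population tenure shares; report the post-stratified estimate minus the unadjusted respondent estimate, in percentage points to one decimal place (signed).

Naive respondent-only estimate (weights = respondent counts):
  (90/540)×12 + (60/540)×56.2 + (120/540)×25.9 + (270/540)×14 = 21%
Reweighting by population tenure shares:
  0.38×12 + 0.35×56.2 + 0.16×25.9 + 0.11×14 = 29.914%
Difference = 29.914 − 21 = 8.914 pp.

+8.9 percentage points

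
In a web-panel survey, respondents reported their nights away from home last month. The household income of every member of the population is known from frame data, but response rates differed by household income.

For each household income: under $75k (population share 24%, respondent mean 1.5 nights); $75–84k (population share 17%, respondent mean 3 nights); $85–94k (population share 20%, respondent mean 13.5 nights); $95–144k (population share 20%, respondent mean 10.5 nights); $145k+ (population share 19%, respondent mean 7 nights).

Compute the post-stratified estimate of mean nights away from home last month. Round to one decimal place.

7.0

Reweight to the known household income distribution:
  under $75k: 0.24 × 1.5 = 0.36
  $75–84k: 0.17 × 3 = 0.51
  $85–94k: 0.2 × 13.5 = 2.7
  $95–144k: 0.2 × 10.5 = 2.1
  $145k+: 0.19 × 7 = 1.33
Post-stratified estimate = 7 → 7.0.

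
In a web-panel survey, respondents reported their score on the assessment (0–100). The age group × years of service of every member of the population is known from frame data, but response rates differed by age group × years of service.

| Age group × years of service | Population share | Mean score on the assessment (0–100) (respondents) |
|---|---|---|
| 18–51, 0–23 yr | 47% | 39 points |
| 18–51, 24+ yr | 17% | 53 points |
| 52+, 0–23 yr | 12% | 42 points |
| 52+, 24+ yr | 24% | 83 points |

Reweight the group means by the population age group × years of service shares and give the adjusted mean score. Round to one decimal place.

Reweight to the known age group × years of service distribution:
  18–51, 0–23 yr: 0.47 × 39 = 18.33
  18–51, 24+ yr: 0.17 × 53 = 9.01
  52+, 0–23 yr: 0.12 × 42 = 5.04
  52+, 24+ yr: 0.24 × 83 = 19.92
Post-stratified estimate = 52.3 → 52.3.

52.3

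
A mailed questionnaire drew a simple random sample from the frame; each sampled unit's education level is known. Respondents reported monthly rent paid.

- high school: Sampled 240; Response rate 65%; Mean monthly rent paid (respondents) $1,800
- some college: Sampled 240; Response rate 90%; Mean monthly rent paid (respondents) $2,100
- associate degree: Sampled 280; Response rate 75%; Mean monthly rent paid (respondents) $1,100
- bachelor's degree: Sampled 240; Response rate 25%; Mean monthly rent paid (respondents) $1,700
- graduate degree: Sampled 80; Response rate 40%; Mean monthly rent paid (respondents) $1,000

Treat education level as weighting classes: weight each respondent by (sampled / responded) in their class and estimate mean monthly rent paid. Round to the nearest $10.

Weighting each respondent by the inverse class response rate inflates each class back to its sampled size, so the class weight is n_sampled:
  high school: 240 × 1800 = 432,000
  some college: 240 × 2100 = 504,000
  associate degree: 280 × 1100 = 308,000
  bachelor's degree: 240 × 1700 = 408,000
  graduate degree: 80 × 1000 = 80,000
Adjusted estimate = 1,732,000 / 1,080 = 1603.7 → $1,600.

$1,600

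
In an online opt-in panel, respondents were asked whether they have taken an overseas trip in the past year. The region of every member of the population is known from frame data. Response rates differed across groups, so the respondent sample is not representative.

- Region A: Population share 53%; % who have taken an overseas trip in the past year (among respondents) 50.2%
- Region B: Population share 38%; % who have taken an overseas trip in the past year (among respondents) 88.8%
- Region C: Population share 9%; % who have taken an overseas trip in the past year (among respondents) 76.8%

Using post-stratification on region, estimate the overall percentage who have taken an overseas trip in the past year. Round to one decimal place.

Post-stratification weights by population share, not respondent share:
  Region A: 0.53 × 50.2 = 26.606
  Region B: 0.38 × 88.8 = 33.744
  Region C: 0.09 × 76.8 = 6.912
Post-stratified estimate = 67.262 → 67.3%.

67.3%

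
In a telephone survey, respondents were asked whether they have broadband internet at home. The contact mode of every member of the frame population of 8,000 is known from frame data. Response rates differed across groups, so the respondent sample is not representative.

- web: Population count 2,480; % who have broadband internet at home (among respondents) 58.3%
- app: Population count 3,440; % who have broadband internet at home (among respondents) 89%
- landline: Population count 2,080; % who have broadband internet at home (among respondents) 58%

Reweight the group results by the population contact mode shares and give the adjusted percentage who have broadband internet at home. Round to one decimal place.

71.4%

Weight each group's respondent value by its population share:
  web: (2,480/8,000) × 58.3 = 18.073
  app: (3,440/8,000) × 89 = 38.27
  landline: (2,080/8,000) × 58 = 15.08
Post-stratified estimate = 71.423 → 71.4%.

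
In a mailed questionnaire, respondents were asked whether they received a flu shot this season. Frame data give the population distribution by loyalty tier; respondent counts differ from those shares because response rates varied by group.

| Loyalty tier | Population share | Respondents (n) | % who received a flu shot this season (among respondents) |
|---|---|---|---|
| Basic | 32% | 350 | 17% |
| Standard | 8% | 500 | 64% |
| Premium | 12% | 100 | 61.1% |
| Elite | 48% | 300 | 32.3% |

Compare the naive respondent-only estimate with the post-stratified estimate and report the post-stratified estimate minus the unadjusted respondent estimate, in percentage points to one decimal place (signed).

Without adjustment, the pooled respondent share is:
  (350/1250)×17 + (500/1250)×64 + (100/1250)×61.1 + (300/1250)×32.3 = 43%
Post-stratifying to population shares instead:
  0.32×17 + 0.08×64 + 0.12×61.1 + 0.48×32.3 = 33.396%
Difference = 33.396 − 43 = -9.604 pp.

-9.6 percentage points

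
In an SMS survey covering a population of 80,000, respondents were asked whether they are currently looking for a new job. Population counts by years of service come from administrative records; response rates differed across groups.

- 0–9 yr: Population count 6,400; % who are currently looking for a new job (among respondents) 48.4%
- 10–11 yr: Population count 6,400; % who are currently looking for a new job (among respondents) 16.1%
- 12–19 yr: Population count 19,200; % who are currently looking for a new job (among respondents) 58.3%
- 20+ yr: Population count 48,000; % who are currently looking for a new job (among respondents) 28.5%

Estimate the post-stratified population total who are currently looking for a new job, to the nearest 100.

Each cell contributes its population count × the respondent rate:
  0–9 yr: 6,400 × 48.4% = 3097.6
  10–11 yr: 6,400 × 16.1% = 1030.4
  12–19 yr: 19,200 × 58.3% = 11193.6
  20+ yr: 48,000 × 28.5% = 13,680
Estimated total = 29001.6 → 29,000.

29,000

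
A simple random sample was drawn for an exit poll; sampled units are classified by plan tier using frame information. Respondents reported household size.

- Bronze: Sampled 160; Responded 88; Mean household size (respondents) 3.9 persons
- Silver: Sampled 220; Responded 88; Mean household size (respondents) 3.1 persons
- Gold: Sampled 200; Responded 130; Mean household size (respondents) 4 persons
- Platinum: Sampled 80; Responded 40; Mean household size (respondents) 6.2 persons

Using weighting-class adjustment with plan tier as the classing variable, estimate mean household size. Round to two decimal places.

3.94

Class response rates: Bronze 88/160 = 55%, Silver 88/220 = 40%, Gold 130/200 = 65%, Platinum 40/80 = 50%.
Inverse-response-rate weighting restores each class to its sampled count, so class totals weight by n_sampled:
  Bronze: 160 × 3.9 = 624
  Silver: 220 × 3.1 = 682
  Gold: 200 × 4 = 800
  Platinum: 80 × 6.2 = 496
Adjusted estimate = 2602 / 660 = 3.94242 → 3.94.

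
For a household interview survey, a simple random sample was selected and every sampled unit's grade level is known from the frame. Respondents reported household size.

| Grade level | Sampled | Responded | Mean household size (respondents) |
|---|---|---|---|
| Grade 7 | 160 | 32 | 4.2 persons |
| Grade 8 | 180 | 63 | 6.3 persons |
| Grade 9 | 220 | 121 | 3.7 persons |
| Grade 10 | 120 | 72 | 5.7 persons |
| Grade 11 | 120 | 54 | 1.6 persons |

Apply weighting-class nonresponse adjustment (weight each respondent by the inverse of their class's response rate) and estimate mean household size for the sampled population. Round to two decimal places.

Response rates by class: Grade 7 32/160 = 20%, Grade 8 63/180 = 35%, Grade 9 121/220 = 55%, Grade 10 72/120 = 60%, Grade 11 54/120 = 45%.
Each respondent's weight = sampled/responded in their class; summing within a class gives n_sampled, so:
  Grade 7: 160 × 4.2 = 672
  Grade 8: 180 × 6.3 = 1134
  Grade 9: 220 × 3.7 = 814
  Grade 10: 120 × 5.7 = 684
  Grade 11: 120 × 1.6 = 192
Adjusted estimate = 3496 / 800 = 4.37 → 4.37.

4.37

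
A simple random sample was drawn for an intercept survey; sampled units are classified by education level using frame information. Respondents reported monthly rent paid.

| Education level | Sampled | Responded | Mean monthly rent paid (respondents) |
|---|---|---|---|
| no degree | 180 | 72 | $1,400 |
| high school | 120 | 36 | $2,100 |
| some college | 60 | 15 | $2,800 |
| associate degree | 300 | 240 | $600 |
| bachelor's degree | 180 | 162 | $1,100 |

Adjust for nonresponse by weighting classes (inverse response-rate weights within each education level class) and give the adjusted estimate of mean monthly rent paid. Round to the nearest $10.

$1,250

Class response rates: no degree 72/180 = 40%, high school 36/120 = 30%, some college 15/60 = 25%, associate degree 240/300 = 80%, bachelor's degree 162/180 = 90%.
Each respondent's weight = sampled/responded in their class; summing within a class gives n_sampled, so:
  no degree: 180 × 1400 = 252,000
  high school: 120 × 2100 = 252,000
  some college: 60 × 2800 = 168,000
  associate degree: 300 × 600 = 180,000
  bachelor's degree: 180 × 1100 = 198,000
Adjusted estimate = 1,050,000 / 840 = 1250 → $1,250.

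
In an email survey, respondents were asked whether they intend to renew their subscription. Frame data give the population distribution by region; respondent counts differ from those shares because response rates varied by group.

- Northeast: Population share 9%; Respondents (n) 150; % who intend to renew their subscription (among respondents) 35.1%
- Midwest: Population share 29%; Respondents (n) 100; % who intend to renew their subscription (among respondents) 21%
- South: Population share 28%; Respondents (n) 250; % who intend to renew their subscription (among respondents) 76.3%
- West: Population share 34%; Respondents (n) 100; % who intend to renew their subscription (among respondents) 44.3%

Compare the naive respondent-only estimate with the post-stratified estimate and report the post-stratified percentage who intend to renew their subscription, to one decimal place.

Unadjusted (pooled respondent) estimate weights by respondent counts:
  (150/600)×35.1 + (100/600)×21 + (250/600)×76.3 + (100/600)×44.3 = 51.45%
Reweighting by population region shares:
  0.09×35.1 + 0.29×21 + 0.28×76.3 + 0.34×44.3 = 45.675%

45.7%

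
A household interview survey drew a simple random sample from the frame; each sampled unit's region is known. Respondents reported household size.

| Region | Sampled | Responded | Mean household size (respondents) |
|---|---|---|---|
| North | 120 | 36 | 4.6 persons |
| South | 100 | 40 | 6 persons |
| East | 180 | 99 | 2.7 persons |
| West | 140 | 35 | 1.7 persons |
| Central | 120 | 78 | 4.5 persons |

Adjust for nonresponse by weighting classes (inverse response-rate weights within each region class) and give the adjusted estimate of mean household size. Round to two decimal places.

Response rates by class: North 36/120 = 30%, South 40/100 = 40%, East 99/180 = 55%, West 35/140 = 25%, Central 78/120 = 65%.
Each respondent's weight = sampled/responded in their class; summing within a class gives n_sampled, so:
  North: 120 × 4.6 = 552
  South: 100 × 6 = 600
  East: 180 × 2.7 = 486
  West: 140 × 1.7 = 238
  Central: 120 × 4.5 = 540
Adjusted estimate = 2416 / 660 = 3.66061 → 3.66.

3.66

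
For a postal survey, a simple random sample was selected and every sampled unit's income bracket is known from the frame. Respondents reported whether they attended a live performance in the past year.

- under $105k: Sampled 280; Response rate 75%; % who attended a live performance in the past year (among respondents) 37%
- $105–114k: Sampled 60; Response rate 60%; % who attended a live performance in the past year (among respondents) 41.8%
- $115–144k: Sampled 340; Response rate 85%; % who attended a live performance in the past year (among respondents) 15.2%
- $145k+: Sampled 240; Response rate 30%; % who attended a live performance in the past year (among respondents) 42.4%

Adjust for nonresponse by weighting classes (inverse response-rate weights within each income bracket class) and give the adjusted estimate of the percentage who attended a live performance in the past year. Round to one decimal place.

Each respondent's weight = sampled/responded in their class; summing within a class gives n_sampled, so:
  under $105k: 280 × 37 = 10,360
  $105–114k: 60 × 41.8 = 2508
  $115–144k: 340 × 15.2 = 5168
  $145k+: 240 × 42.4 = 10,176
Adjusted estimate = 28,212 / 920 = 30.6652 → 30.7%.

30.7%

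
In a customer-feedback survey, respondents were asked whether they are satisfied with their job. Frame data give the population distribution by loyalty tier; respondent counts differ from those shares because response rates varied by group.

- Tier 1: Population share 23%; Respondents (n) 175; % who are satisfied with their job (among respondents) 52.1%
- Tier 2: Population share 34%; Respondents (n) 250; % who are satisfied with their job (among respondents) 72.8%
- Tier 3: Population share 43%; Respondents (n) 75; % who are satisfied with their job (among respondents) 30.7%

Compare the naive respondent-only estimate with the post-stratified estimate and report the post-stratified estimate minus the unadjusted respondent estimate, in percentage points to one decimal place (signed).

-9.3 percentage points

Unadjusted (pooled respondent) estimate weights by respondent counts:
  (175/500)×52.1 + (250/500)×72.8 + (75/500)×30.7 = 59.24%
Post-stratifying to population shares instead:
  0.23×52.1 + 0.34×72.8 + 0.43×30.7 = 49.936%
Difference = 49.936 − 59.24 = -9.304 pp.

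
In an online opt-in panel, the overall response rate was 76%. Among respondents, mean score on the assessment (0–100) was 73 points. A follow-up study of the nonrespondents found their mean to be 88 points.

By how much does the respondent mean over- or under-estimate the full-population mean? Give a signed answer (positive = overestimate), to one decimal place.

-3.6

Nonresponse fraction = 1 − 0.76 = 0.24.
Bias = (nonresponse fraction) × (respondent mean − nonrespondent mean)
     = 0.24 × (73 − 88) = 0.24 × -15 = -3.6.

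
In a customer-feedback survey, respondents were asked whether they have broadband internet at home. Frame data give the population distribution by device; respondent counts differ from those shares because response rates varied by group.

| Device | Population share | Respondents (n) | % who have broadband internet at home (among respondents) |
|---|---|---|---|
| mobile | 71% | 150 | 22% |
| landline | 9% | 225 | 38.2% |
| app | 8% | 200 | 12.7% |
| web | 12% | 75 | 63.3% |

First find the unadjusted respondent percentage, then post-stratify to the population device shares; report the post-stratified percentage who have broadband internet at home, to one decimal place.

Unadjusted (pooled respondent) estimate weights by respondent counts:
  (150/650)×22 + (225/650)×38.2 + (200/650)×12.7 + (75/650)×63.3 = 29.5115%
Reweighting by population device shares:
  0.71×22 + 0.09×38.2 + 0.08×12.7 + 0.12×63.3 = 27.67%

27.7%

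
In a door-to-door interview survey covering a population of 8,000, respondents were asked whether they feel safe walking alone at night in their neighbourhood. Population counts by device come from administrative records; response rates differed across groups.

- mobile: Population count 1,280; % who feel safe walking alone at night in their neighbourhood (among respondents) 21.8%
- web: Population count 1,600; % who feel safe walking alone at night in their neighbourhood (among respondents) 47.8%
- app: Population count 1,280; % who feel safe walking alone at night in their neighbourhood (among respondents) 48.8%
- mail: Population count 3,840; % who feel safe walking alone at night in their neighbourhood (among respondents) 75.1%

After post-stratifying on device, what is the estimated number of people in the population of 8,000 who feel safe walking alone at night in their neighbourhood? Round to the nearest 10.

4,550

Apply each group's respondent rate to its population count:
  mobile: 1,280 × 21.8% = 279.04
  web: 1,600 × 47.8% = 764.8
  app: 1,280 × 48.8% = 624.64
  mail: 3,840 × 75.1% = 2883.84
Estimated total = 4552.32 → 4,550.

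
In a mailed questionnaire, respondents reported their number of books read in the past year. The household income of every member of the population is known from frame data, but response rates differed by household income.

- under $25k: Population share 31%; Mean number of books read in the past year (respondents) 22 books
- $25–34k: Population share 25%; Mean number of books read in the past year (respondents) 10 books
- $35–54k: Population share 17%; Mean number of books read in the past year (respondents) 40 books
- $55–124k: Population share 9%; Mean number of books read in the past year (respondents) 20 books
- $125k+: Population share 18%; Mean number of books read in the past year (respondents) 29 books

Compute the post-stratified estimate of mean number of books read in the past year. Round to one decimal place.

Post-stratification weights by population share, not respondent share:
  under $25k: 0.31 × 22 = 6.82
  $25–34k: 0.25 × 10 = 2.5
  $35–54k: 0.17 × 40 = 6.8
  $55–124k: 0.09 × 20 = 1.8
  $125k+: 0.18 × 29 = 5.22
Post-stratified estimate = 23.14 → 23.1.

23.1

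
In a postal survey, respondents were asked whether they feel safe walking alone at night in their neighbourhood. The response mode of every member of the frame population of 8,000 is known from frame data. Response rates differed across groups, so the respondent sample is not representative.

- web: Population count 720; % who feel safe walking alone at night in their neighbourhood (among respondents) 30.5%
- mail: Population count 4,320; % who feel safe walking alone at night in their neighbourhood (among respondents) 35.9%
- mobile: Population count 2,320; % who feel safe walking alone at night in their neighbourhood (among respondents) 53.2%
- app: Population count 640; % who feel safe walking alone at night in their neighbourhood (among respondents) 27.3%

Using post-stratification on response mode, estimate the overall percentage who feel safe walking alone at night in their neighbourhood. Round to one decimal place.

39.7%

Post-stratification weights by population share, not respondent share:
  web: (720/8,000) × 30.5 = 2.745
  mail: (4,320/8,000) × 35.9 = 19.386
  mobile: (2,320/8,000) × 53.2 = 15.428
  app: (640/8,000) × 27.3 = 2.184
Post-stratified estimate = 39.743 → 39.7%.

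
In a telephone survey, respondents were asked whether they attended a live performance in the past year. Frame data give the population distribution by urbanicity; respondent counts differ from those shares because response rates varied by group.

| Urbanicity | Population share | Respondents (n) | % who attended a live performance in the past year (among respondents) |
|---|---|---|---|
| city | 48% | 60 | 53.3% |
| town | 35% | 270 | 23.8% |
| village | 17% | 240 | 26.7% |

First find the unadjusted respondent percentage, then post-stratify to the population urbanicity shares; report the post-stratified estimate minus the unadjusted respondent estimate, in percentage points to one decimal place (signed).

Without adjustment, the pooled respondent share is:
  (60/570)×53.3 + (270/570)×23.8 + (240/570)×26.7 = 28.1263%
Post-stratifying to population shares instead:
  0.48×53.3 + 0.35×23.8 + 0.17×26.7 = 38.453%
Difference = 38.453 − 28.1263 = 10.3267 pp.

+10.3 percentage points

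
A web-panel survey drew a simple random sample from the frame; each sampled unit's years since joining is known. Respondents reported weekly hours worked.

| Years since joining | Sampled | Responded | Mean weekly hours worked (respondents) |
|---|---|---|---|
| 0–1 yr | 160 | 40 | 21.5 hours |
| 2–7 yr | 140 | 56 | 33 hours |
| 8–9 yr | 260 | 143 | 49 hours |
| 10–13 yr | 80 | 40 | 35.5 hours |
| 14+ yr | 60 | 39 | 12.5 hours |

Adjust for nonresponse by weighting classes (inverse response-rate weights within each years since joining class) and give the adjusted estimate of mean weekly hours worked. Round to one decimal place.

34.8

Response rates by class: 0–1 yr 40/160 = 25%, 2–7 yr 56/140 = 40%, 8–9 yr 143/260 = 55%, 10–13 yr 40/80 = 50%, 14+ yr 39/60 = 65%.
With weight = n_sampled/n_responded per class, the weighted class total is n_sampled:
  0–1 yr: 160 × 21.5 = 3440
  2–7 yr: 140 × 33 = 4620
  8–9 yr: 260 × 49 = 12,740
  10–13 yr: 80 × 35.5 = 2840
  14+ yr: 60 × 12.5 = 750
Adjusted estimate = 24,390 / 700 = 34.8429 → 34.8.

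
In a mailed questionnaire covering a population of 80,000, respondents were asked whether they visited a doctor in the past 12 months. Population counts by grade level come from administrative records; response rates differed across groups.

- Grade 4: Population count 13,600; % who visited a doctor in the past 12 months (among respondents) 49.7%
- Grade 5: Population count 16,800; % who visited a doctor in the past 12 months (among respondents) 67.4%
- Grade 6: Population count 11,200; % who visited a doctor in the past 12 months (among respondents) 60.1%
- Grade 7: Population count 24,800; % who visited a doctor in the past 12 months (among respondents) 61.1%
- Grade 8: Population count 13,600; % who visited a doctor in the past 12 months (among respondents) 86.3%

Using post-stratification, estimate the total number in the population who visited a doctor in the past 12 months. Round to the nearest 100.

51,700

Each cell contributes its population count × the respondent rate:
  Grade 4: 13,600 × 49.7% = 6759.2
  Grade 5: 16,800 × 67.4% = 11323.2
  Grade 6: 11,200 × 60.1% = 6731.2
  Grade 7: 24,800 × 61.1% = 15152.8
  Grade 8: 13,600 × 86.3% = 11736.8
Estimated total = 51703.2 → 51,700.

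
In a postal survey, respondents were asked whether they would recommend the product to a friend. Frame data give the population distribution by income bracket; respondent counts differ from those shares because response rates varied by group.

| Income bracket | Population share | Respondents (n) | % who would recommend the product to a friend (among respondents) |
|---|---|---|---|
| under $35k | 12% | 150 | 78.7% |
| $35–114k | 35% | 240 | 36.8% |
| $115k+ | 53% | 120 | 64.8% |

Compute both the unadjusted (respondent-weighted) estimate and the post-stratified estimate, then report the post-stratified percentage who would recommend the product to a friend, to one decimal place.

56.7%

Unadjusted (pooled respondent) estimate weights by respondent counts:
  (150/510)×78.7 + (240/510)×36.8 + (120/510)×64.8 = 55.7118%
Reweighting by population income bracket shares:
  0.12×78.7 + 0.35×36.8 + 0.53×64.8 = 56.668%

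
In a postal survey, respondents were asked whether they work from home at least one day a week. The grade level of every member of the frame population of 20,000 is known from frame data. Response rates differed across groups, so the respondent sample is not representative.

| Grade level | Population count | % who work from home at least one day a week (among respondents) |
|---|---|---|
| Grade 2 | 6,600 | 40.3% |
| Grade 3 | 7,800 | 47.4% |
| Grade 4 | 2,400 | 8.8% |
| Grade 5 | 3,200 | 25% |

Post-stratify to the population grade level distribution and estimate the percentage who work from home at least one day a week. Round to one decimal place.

Reweight to the known grade level distribution:
  Grade 2: (6,600/20,000) × 40.3 = 13.299
  Grade 3: (7,800/20,000) × 47.4 = 18.486
  Grade 4: (2,400/20,000) × 8.8 = 1.056
  Grade 5: (3,200/20,000) × 25 = 4
Post-stratified estimate = 36.841 → 36.8%.

36.8%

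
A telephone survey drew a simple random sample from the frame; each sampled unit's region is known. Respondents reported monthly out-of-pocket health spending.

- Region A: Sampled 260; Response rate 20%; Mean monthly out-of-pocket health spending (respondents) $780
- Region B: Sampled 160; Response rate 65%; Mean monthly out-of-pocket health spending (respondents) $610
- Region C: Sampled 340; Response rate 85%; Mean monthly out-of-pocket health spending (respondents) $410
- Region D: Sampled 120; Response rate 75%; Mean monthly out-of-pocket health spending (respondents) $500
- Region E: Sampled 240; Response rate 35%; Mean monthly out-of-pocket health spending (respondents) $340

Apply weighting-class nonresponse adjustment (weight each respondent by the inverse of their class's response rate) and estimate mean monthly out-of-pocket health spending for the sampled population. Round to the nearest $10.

$520

Inverse-response-rate weighting restores each class to its sampled count, so class totals weight by n_sampled:
  Region A: 260 × 780 = 202,800
  Region B: 160 × 610 = 97,600
  Region C: 340 × 410 = 139,400
  Region D: 120 × 500 = 60,000
  Region E: 240 × 340 = 81,600
Adjusted estimate = 581,400 / 1,120 = 519.107 → $520.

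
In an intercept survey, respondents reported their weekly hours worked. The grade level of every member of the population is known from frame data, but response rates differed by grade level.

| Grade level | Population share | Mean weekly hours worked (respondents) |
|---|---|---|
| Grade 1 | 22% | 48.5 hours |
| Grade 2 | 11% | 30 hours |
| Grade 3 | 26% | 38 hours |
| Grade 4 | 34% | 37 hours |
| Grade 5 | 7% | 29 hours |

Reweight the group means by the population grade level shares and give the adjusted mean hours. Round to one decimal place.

Post-stratification weights by population share, not respondent share:
  Grade 1: 0.22 × 48.5 = 10.67
  Grade 2: 0.11 × 30 = 3.3
  Grade 3: 0.26 × 38 = 9.88
  Grade 4: 0.34 × 37 = 12.58
  Grade 5: 0.07 × 29 = 2.03
Post-stratified estimate = 38.46 → 38.5.

38.5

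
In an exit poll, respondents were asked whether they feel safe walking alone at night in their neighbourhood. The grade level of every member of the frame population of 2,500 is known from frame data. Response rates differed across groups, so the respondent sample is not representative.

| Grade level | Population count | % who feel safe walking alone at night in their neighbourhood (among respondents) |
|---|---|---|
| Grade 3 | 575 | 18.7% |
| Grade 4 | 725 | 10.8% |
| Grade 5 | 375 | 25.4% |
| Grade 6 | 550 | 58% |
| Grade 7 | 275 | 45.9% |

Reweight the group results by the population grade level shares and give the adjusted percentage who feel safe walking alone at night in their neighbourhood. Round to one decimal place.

Each cell contributes population-share × respondent value:
  Grade 3: (575/2,500) × 18.7 = 4.301
  Grade 4: (725/2,500) × 10.8 = 3.132
  Grade 5: (375/2,500) × 25.4 = 3.81
  Grade 6: (550/2,500) × 58 = 12.76
  Grade 7: (275/2,500) × 45.9 = 5.049
Post-stratified estimate = 29.052 → 29.1%.

29.1%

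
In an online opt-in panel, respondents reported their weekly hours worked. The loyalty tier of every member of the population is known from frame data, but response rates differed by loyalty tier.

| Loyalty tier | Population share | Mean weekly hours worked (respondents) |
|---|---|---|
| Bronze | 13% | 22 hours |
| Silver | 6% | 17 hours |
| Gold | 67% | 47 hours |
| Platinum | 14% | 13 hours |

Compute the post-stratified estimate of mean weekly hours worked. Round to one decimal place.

Each cell contributes population-share × respondent value:
  Bronze: 0.13 × 22 = 2.86
  Silver: 0.06 × 17 = 1.02
  Gold: 0.67 × 47 = 31.49
  Platinum: 0.14 × 13 = 1.82
Post-stratified estimate = 37.19 → 37.2.

37.2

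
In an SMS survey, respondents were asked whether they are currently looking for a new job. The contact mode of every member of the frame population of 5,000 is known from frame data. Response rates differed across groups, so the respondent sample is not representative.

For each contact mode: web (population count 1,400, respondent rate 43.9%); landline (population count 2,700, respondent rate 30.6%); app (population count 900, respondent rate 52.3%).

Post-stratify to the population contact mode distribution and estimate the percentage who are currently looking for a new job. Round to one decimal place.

Post-stratification weights by population share, not respondent share:
  web: (1,400/5,000) × 43.9 = 12.292
  landline: (2,700/5,000) × 30.6 = 16.524
  app: (900/5,000) × 52.3 = 9.414
Post-stratified estimate = 38.23 → 38.2%.

38.2%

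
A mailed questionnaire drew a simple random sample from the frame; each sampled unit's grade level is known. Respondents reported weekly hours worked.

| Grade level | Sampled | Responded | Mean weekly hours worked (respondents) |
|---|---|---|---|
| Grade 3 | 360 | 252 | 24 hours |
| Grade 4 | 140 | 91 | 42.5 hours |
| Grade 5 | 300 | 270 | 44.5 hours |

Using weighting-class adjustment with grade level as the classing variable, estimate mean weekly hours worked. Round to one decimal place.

Class response rates: Grade 3 252/360 = 70%, Grade 4 91/140 = 65%, Grade 5 270/300 = 90%.
Each respondent's weight = sampled/responded in their class; summing within a class gives n_sampled, so:
  Grade 3: 360 × 24 = 8640
  Grade 4: 140 × 42.5 = 5950
  Grade 5: 300 × 44.5 = 13,350
Adjusted estimate = 27,940 / 800 = 34.925 → 34.9.

34.9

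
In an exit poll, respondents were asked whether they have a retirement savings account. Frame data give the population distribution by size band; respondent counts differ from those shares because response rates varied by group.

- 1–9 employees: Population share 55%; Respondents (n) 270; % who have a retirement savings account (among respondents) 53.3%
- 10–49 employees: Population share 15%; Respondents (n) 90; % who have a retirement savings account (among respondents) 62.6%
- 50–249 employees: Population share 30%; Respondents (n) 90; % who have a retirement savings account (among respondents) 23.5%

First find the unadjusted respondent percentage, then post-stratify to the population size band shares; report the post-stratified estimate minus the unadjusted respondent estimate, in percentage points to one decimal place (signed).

-3.4 percentage points

Naive respondent-only estimate (weights = respondent counts):
  (270/450)×53.3 + (90/450)×62.6 + (90/450)×23.5 = 49.2%
Post-stratifying to population shares instead:
  0.55×53.3 + 0.15×62.6 + 0.3×23.5 = 45.755%
Difference = 45.755 − 49.2 = -3.445 pp.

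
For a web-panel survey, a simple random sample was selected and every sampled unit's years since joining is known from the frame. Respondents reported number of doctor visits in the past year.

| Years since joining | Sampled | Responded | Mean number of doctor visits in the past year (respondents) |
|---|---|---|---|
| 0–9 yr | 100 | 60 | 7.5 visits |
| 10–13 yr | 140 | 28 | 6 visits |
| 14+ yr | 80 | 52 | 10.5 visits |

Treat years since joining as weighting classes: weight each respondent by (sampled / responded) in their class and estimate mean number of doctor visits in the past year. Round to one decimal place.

7.6

Response rates by class: 0–9 yr 60/100 = 60%, 10–13 yr 28/140 = 20%, 14+ yr 52/80 = 65%.
Inverse-response-rate weighting restores each class to its sampled count, so class totals weight by n_sampled:
  0–9 yr: 100 × 7.5 = 750
  10–13 yr: 140 × 6 = 840
  14+ yr: 80 × 10.5 = 840
Adjusted estimate = 2430 / 320 = 7.59375 → 7.6.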